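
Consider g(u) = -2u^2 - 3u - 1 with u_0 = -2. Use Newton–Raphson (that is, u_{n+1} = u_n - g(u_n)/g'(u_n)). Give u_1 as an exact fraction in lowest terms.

g'(u) = -4u - 3.
g(-2) = -3, g'(-2) = 5, so u_1 = (-2) - (-3)/5 = -7/5.

-7/5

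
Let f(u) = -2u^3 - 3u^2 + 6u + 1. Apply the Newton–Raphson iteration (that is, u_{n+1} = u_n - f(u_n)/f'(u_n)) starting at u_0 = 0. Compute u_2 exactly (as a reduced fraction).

f'(u) = -6u^2 - 6u + 6.
f(0) = 1, f'(0) = 6, so u_1 = 0 - 1/6 = -1/6.
f(-1/6) = -2/27, f'(-1/6) = 41/6, so u_2 = (-1/6) - (-2/27)/(41/6) = -115/738.

-115/738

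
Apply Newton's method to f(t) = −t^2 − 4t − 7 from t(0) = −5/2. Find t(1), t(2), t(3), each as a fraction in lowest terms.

t(1) = 3/4, t(2) = −103/88, t(3) = −43599/12848

f'(t) = −2t − 4.
f(−5/2) = −13/4, f'(−5/2) = 1, so t(1) = (−5/2) − (−13/4)/1 = 3/4.
f(3/4) = −169/16, f'(3/4) = −11/2, so t(2) = (3/4) − (−169/16)/(−11/2) = −103/88.
f(−103/88) = −28561/7744, f'(−103/88) = −73/44, so t(3) = (−103/88) − (−28561/7744)/(−73/44) = −43599/12848.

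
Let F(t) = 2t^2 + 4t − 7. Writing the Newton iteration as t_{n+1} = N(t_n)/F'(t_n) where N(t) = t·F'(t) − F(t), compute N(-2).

15

F'(t) = 4t + 4.
N(t) = t·F'(t) − F(t) = t·(4t + 4) − (2t^2 + 4t − 7) = 2t^2 + 7.
N(-2) = 15.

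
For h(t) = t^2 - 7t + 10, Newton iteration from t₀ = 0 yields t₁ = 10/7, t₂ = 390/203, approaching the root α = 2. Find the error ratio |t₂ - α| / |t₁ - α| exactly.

4/29

t₁ - α = 10/7 - 2 = -4/7, so |t₁ - α| = 4/7.
t₂ - α = 390/203 - 2 = -16/203, so |t₂ - α| = 16/203.
Ratio = (16/203) / (4/7) = 4/29.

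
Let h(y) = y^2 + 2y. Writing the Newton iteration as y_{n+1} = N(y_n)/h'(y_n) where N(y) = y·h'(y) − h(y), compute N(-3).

9

h'(y) = 2y + 2.
N(y) = y·h'(y) − h(y) = y·(2y + 2) − (y^2 + 2y) = y^2.
N(-3) = 9.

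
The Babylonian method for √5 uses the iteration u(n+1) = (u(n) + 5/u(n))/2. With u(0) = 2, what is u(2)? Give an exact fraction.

161/72

u(1) = (2 + 5/2)/2 = 9/4.
u(2) = (9/4 + 5/(9/4))/2 = 161/72.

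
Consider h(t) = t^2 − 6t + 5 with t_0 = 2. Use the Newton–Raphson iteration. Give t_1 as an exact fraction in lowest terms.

h'(t) = 2t − 6.
h(2) = −3, h'(2) = −2, so t_1 = 2 − (−3)/(−2) = 1/2.

1/2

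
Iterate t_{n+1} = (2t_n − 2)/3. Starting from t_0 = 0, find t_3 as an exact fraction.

t_1 = (2·0 − 2)/3 = −2/3.
t_2 = (2·(−2/3) − 2)/3 = −10/9.
t_3 = (2·(−10/9) − 2)/3 = −38/27.

−38/27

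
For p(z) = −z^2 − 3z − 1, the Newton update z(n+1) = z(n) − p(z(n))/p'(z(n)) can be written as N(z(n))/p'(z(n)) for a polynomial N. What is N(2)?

p'(z) = −2z − 3.
N(z) = z·p'(z) − p(z) = z·(−2z − 3) − (−z^2 − 3z − 1) = −z^2 + 1.
N(2) = −3.

−3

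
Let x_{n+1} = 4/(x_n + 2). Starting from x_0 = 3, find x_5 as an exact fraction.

x_1 = 4/(3 + 2) = 4/5.
x_2 = 4/(4/5 + 2) = 10/7.
x_3 = 4/(10/7 + 2) = 7/6.
x_4 = 4/(7/6 + 2) = 24/19.
x_5 = 4/(24/19 + 2) = 38/31.

38/31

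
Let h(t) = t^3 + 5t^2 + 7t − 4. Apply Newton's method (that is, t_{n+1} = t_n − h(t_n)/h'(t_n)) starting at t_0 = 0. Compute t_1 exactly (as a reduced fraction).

h'(t) = 3t^2 + 10t + 7.
h(0) = −4, h'(0) = 7, so t_1 = 0 − (−4)/7 = 4/7.

4/7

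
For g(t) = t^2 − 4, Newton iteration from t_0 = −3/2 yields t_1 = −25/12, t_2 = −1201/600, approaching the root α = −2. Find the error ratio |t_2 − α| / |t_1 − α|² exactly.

6/25

t_1 − α = −25/12 − (−2) = −25/12 + 2 = −1/12, so |t_1 − α| = 1/12.
t_2 − α = −1201/600 − (−2) = −1201/600 + 2 = −1/600, so |t_2 − α| = 1/600.
|t_1 − α|² = 1/144.
Ratio = (1/600) / (1/144) = 6/25.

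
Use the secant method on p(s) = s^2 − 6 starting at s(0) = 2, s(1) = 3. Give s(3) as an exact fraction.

p(2) = −2, p(3) = 3. s(2) = 3 − 3·(3 − 2)/(3 − (−2)) = 12/5.
p(3) = 3, p(12/5) = −6/25. s(3) = (12/5) − (−6/25)·((12/5) − 3)/((−6/25) − 3) = 22/9.

22/9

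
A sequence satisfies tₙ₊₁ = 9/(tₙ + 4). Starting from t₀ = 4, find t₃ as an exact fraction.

t₁ = 9/(4 + 4) = 9/8.
t₂ = 9/(9/8 + 4) = 72/41.
t₃ = 9/(72/41 + 4) = 369/236.

369/236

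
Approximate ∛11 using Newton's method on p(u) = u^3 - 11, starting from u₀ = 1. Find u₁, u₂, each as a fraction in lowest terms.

p'(u) = 3u^2.
p(1) = -10, p'(1) = 3, so u₁ = 1 - (-10)/3 = 13/3.
p(13/3) = 1900/27, p'(13/3) = 169/3, so u₂ = (13/3) - (1900/27)/(169/3) = 4691/1521.

u₁ = 13/3, u₂ = 4691/1521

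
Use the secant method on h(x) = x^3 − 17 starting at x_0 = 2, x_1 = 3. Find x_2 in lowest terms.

h(2) = −9, h(3) = 10. x_2 = 3 − 10·(3 − 2)/(10 − (−9)) = 47/19.

47/19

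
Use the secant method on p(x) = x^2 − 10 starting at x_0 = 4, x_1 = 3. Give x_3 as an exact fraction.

136/43

p(4) = 6, p(3) = −1. x_2 = 3 − (−1)·(3 − 4)/((−1) − 6) = 22/7.
p(3) = −1, p(22/7) = −6/49. x_3 = (22/7) − (−6/49)·((22/7) − 3)/((−6/49) − (−1)) = 136/43.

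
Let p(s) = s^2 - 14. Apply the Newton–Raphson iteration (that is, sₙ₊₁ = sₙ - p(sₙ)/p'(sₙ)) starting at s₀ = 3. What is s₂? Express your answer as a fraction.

p'(s) = 2s.
p(3) = -5, p'(3) = 6, so s₁ = 3 - (-5)/6 = 23/6.
p(23/6) = 25/36, p'(23/6) = 23/3, so s₂ = (23/6) - (25/36)/(23/3) = 1033/276.

1033/276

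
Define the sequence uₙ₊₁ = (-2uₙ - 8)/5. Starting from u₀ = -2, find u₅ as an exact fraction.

-3544/3125

u₁ = (-2·(-2) - 8)/5 = -4/5.
u₂ = (-2·(-4/5) - 8)/5 = -32/25.
u₃ = (-2·(-32/25) - 8)/5 = -136/125.
u₄ = (-2·(-136/125) - 8)/5 = -728/625.
u₅ = (-2·(-728/625) - 8)/5 = -3544/3125.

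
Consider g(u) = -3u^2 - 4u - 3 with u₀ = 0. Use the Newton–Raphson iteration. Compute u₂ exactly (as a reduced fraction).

g'(u) = -6u - 4.
g(0) = -3, g'(0) = -4, so u₁ = 0 - (-3)/(-4) = -3/4.
g(-3/4) = -27/16, g'(-3/4) = 1/2, so u₂ = (-3/4) - (-27/16)/(1/2) = 21/8.

21/8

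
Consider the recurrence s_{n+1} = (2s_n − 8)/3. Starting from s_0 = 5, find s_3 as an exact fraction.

−112/27

s_1 = (2·5 − 8)/3 = 2/3.
s_2 = (2·(2/3) − 8)/3 = −20/9.
s_3 = (2·(−20/9) − 8)/3 = −112/27.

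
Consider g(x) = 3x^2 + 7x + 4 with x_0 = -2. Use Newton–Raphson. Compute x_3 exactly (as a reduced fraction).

g'(x) = 6x + 7.
g(-2) = 2, g'(-2) = -5, so x_1 = (-2) - 2/(-5) = -8/5.
g(-8/5) = 12/25, g'(-8/5) = -13/5, so x_2 = (-8/5) - (12/25)/(-13/5) = -92/65.
g(-92/65) = 432/4225, g'(-92/65) = -97/65, so x_3 = (-92/65) - (432/4225)/(-97/65) = -8492/6305.

-8492/6305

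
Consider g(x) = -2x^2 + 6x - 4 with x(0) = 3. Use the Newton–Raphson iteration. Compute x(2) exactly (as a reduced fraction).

31/15

g'(x) = -4x + 6.
g(3) = -4, g'(3) = -6, so x(1) = 3 - (-4)/(-6) = 7/3.
g(7/3) = -8/9, g'(7/3) = -10/3, so x(2) = (7/3) - (-8/9)/(-10/3) = 31/15.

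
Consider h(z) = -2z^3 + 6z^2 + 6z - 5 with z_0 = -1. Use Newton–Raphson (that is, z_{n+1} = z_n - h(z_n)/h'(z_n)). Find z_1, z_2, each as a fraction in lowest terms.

z_1 = -5/4, z_2 = -355/294

h'(z) = -6z^2 + 12z + 6.
h(-1) = -3, h'(-1) = -12, so z_1 = (-1) - (-3)/(-12) = -5/4.
h(-5/4) = 25/32, h'(-5/4) = -147/8, so z_2 = (-5/4) - (25/32)/(-147/8) = -355/294.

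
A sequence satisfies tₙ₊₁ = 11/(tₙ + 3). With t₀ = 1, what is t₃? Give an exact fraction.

t₁ = 11/(1 + 3) = 11/4.
t₂ = 11/(11/4 + 3) = 44/23.
t₃ = 11/(44/23 + 3) = 253/113.

253/113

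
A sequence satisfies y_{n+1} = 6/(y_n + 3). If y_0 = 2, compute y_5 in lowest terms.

y_1 = 6/(2 + 3) = 6/5.
y_2 = 6/(6/5 + 3) = 10/7.
y_3 = 6/(10/7 + 3) = 42/31.
y_4 = 6/(42/31 + 3) = 62/45.
y_5 = 6/(62/45 + 3) = 270/197.

270/197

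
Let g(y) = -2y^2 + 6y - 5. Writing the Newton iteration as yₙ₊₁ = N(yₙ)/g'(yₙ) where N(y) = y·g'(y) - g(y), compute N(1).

3

g'(y) = -4y + 6.
N(y) = y·g'(y) - g(y) = y·(-4y + 6) - (-2y^2 + 6y - 5) = -2y^2 + 5.
N(1) = 3.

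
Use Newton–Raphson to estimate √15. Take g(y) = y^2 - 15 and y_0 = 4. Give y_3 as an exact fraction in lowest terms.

7380481/1905632

g'(y) = 2y.
g(4) = 1, g'(4) = 8, so y_1 = 4 - 1/8 = 31/8.
g(31/8) = 1/64, g'(31/8) = 31/4, so y_2 = (31/8) - (1/64)/(31/4) = 1921/496.
g(1921/496) = 1/246016, g'(1921/496) = 1921/248, so y_3 = (1921/496) - (1/246016)/(1921/248) = 7380481/1905632.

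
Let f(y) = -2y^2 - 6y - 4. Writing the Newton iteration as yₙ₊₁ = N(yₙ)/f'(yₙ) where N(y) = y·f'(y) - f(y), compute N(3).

f'(y) = -4y - 6.
N(y) = y·f'(y) - f(y) = y·(-4y - 6) - (-2y^2 - 6y - 4) = -2y^2 + 4.
N(3) = -14.

-14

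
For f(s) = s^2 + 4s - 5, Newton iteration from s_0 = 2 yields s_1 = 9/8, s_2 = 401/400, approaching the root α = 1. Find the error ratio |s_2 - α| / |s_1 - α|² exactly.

s_1 - α = 9/8 - 1 = 1/8, so |s_1 - α| = 1/8.
s_2 - α = 401/400 - 1 = 1/400, so |s_2 - α| = 1/400.
|s_1 - α|² = 1/64.
Ratio = (1/400) / (1/64) = 4/25.

4/25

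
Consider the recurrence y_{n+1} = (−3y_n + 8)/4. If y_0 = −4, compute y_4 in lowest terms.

y_1 = (−3·(−4) + 8)/4 = 5.
y_2 = (−3·5 + 8)/4 = −7/4.
y_3 = (−3·(−7/4) + 8)/4 = 53/16.
y_4 = (−3·(53/16) + 8)/4 = −31/64.

−31/64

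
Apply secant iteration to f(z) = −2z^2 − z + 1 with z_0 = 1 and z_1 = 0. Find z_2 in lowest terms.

1/3

f(1) = −2, f(0) = 1. z_2 = 0 − 1·(0 − 1)/(1 − (−2)) = 1/3.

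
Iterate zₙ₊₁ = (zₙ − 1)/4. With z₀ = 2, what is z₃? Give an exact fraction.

−19/64

z₁ = (2 − 1)/4 = 1/4.
z₂ = ((1/4) − 1)/4 = −3/16.
z₃ = ((−3/16) − 1)/4 = −19/64.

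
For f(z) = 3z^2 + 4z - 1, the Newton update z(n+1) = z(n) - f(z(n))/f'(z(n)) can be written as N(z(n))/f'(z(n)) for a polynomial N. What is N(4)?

f'(z) = 6z + 4.
N(z) = z·f'(z) - f(z) = z·(6z + 4) - (3z^2 + 4z - 1) = 3z^2 + 1.
N(4) = 49.

49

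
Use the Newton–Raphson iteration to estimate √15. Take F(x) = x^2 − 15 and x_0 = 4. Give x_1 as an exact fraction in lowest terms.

31/8

F'(x) = 2x.
F(4) = 1, F'(4) = 8, so x_1 = 4 − 1/8 = 31/8.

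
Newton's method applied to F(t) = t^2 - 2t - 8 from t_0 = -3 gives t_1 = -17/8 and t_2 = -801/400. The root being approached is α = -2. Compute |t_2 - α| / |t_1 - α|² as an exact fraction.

t_1 - α = -17/8 - (-2) = -17/8 + 2 = -1/8, so |t_1 - α| = 1/8.
t_2 - α = -801/400 - (-2) = -801/400 + 2 = -1/400, so |t_2 - α| = 1/400.
|t_1 - α|² = 1/64.
Ratio = (1/400) / (1/64) = 4/25.

4/25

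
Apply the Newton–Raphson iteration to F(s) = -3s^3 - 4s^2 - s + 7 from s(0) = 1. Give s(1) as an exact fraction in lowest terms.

17/18

F'(s) = -9s^2 - 8s - 1.
F(1) = -1, F'(1) = -18, so s(1) = 1 - (-1)/(-18) = 17/18.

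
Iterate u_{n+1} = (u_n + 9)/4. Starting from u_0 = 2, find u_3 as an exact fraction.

191/64

u_1 = (2 + 9)/4 = 11/4.
u_2 = ((11/4) + 9)/4 = 47/16.
u_3 = ((47/16) + 9)/4 = 191/64.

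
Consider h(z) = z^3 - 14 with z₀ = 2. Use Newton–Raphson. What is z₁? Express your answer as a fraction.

h'(z) = 3z^2.
h(2) = -6, h'(2) = 12, so z₁ = 2 - (-6)/12 = 5/2.

5/2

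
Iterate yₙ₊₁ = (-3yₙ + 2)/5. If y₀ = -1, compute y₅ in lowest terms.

217/625

y₁ = (-3·(-1) + 2)/5 = 1.
y₂ = (-3·1 + 2)/5 = -1/5.
y₃ = (-3·(-1/5) + 2)/5 = 13/25.
y₄ = (-3·(13/25) + 2)/5 = 11/125.
y₅ = (-3·(11/125) + 2)/5 = 217/625.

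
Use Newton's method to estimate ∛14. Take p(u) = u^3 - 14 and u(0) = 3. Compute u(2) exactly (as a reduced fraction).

452213/187272

p'(u) = 3u^2.
p(3) = 13, p'(3) = 27, so u(1) = 3 - 13/27 = 68/27.
p(68/27) = 38870/19683, p'(68/27) = 4624/243, so u(2) = (68/27) - (38870/19683)/(4624/243) = 452213/187272.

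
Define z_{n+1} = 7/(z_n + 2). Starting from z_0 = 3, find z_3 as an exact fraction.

z_1 = 7/(3 + 2) = 7/5.
z_2 = 7/(7/5 + 2) = 35/17.
z_3 = 7/(35/17 + 2) = 119/69.

119/69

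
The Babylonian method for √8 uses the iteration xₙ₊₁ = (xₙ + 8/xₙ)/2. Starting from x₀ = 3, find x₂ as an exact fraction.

x₁ = (3 + 8/3)/2 = 17/6.
x₂ = (17/6 + 8/(17/6))/2 = 577/204.

577/204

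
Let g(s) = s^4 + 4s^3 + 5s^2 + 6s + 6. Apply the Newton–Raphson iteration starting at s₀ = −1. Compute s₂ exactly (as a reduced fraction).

−35/24

g'(s) = 4s^3 + 12s^2 + 10s + 6.
g(−1) = 2, g'(−1) = 4, so s₁ = (−1) − 2/4 = −3/2.
g(−3/2) = −3/16, g'(−3/2) = 9/2, so s₂ = (−3/2) − (−3/16)/(9/2) = −35/24.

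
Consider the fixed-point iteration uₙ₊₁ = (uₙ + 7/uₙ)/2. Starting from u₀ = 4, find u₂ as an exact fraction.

u₁ = (4 + 7/4)/2 = 23/8.
u₂ = (23/8 + 7/(23/8))/2 = 977/368.

977/368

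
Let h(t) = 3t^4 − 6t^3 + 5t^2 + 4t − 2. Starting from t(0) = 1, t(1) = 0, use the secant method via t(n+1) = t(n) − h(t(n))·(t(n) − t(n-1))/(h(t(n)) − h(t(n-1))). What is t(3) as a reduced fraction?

9/23

h(1) = 4, h(0) = −2. t(2) = 0 − (−2)·(0 − 1)/((−2) − 4) = 1/3.
h(0) = −2, h(1/3) = −8/27. t(3) = (1/3) − (−8/27)·((1/3) − 0)/((−8/27) − (−2)) = 9/23.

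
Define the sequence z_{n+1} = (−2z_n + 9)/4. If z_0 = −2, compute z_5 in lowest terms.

z_1 = (−2·(−2) + 9)/4 = 13/4.
z_2 = (−2·(13/4) + 9)/4 = 5/8.
z_3 = (−2·(5/8) + 9)/4 = 31/16.
z_4 = (−2·(31/16) + 9)/4 = 41/32.
z_5 = (−2·(41/32) + 9)/4 = 103/64.

103/64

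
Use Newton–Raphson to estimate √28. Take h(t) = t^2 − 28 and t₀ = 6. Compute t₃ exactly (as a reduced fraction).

h'(t) = 2t.
h(6) = 8, h'(6) = 12, so t₁ = 6 − 8/12 = 16/3.
h(16/3) = 4/9, h'(16/3) = 32/3, so t₂ = (16/3) − (4/9)/(32/3) = 127/24.
h(127/24) = 1/576, h'(127/24) = 127/12, so t₃ = (127/24) − (1/576)/(127/12) = 32257/6096.

32257/6096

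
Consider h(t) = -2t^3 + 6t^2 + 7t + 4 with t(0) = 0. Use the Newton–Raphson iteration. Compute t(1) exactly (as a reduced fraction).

h'(t) = -6t^2 + 12t + 7.
h(0) = 4, h'(0) = 7, so t(1) = 0 - 4/7 = -4/7.

-4/7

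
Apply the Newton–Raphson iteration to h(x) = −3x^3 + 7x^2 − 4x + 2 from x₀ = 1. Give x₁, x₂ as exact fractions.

x₁ = −1, x₂ = −11/27

h'(x) = −9x^2 + 14x − 4.
h(1) = 2, h'(1) = 1, so x₁ = 1 − 2/1 = −1.
h(−1) = 16, h'(−1) = −27, so x₂ = (−1) − 16/(−27) = −11/27.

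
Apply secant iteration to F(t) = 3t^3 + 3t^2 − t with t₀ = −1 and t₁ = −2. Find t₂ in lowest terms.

F(−1) = 1, F(−2) = −10. t₂ = (−2) − (−10)·((−2) − (−1))/((−10) − 1) = −12/11.

−12/11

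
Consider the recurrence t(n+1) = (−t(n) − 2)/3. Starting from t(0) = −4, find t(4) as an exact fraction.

t(1) = (−(−4) − 2)/3 = 2/3.
t(2) = (−(2/3) − 2)/3 = −8/9.
t(3) = (−(−8/9) − 2)/3 = −10/27.
t(4) = (−(−10/27) − 2)/3 = −44/81.

−44/81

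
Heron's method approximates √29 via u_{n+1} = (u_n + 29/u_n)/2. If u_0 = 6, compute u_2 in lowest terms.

8401/1560

u_1 = (6 + 29/6)/2 = 65/12.
u_2 = (65/12 + 29/(65/12))/2 = 8401/1560.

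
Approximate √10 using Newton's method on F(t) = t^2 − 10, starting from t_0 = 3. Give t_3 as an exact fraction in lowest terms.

F'(t) = 2t.
F(3) = −1, F'(3) = 6, so t_1 = 3 − (−1)/6 = 19/6.
F(19/6) = 1/36, F'(19/6) = 19/3, so t_2 = (19/6) − (1/36)/(19/3) = 721/228.
F(721/228) = 1/51984, F'(721/228) = 721/114, so t_3 = (721/228) − (1/51984)/(721/114) = 1039681/328776.

1039681/328776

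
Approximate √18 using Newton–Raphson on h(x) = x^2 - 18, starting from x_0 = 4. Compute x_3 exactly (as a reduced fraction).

665857/156944

h'(x) = 2x.
h(4) = -2, h'(4) = 8, so x_1 = 4 - (-2)/8 = 17/4.
h(17/4) = 1/16, h'(17/4) = 17/2, so x_2 = (17/4) - (1/16)/(17/2) = 577/136.
h(577/136) = 1/18496, h'(577/136) = 577/68, so x_3 = (577/136) - (1/18496)/(577/68) = 665857/156944.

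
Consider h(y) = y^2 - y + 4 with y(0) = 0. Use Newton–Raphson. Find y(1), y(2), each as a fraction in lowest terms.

y(1) = 4, y(2) = 12/7

h'(y) = 2y - 1.
h(0) = 4, h'(0) = -1, so y(1) = 0 - 4/(-1) = 4.
h(4) = 16, h'(4) = 7, so y(2) = 4 - 16/7 = 12/7.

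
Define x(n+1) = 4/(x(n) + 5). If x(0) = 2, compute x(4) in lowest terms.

892/1271

x(1) = 4/(2 + 5) = 4/7.
x(2) = 4/(4/7 + 5) = 28/39.
x(3) = 4/(28/39 + 5) = 156/223.
x(4) = 4/(156/223 + 5) = 892/1271.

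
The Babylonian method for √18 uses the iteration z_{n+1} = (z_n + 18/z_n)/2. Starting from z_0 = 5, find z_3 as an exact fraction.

z_1 = (5 + 18/5)/2 = 43/10.
z_2 = (43/10 + 18/(43/10))/2 = 3649/860.
z_3 = (3649/860 + 18/(3649/860))/2 = 26628001/6276280.

26628001/6276280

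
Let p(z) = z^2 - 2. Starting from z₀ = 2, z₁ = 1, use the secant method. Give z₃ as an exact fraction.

10/7

p(2) = 2, p(1) = -1. z₂ = 1 - (-1)·(1 - 2)/((-1) - 2) = 4/3.
p(1) = -1, p(4/3) = -2/9. z₃ = (4/3) - (-2/9)·((4/3) - 1)/((-2/9) - (-1)) = 10/7.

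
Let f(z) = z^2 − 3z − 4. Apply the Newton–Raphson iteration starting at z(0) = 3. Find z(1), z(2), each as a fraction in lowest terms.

f'(z) = 2z − 3.
f(3) = −4, f'(3) = 3, so z(1) = 3 − (−4)/3 = 13/3.
f(13/3) = 16/9, f'(13/3) = 17/3, so z(2) = (13/3) − (16/9)/(17/3) = 205/51.

z(1) = 13/3, z(2) = 205/51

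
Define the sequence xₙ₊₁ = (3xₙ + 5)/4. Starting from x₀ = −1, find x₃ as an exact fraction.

x₁ = (3·(−1) + 5)/4 = 1/2.
x₂ = (3·(1/2) + 5)/4 = 13/8.
x₃ = (3·(13/8) + 5)/4 = 79/32.

79/32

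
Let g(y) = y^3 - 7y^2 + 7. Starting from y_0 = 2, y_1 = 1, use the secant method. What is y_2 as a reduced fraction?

g(2) = -13, g(1) = 1. y_2 = 1 - 1·(1 - 2)/(1 - (-13)) = 15/14.

15/14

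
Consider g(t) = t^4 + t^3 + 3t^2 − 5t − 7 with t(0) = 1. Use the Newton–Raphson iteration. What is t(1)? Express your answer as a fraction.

g'(t) = 4t^3 + 3t^2 + 6t − 5.
g(1) = −7, g'(1) = 8, so t(1) = 1 − (−7)/8 = 15/8.

15/8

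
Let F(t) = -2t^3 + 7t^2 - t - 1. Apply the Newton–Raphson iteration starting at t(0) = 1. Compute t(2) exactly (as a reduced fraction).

67/133

F'(t) = -6t^2 + 14t - 1.
F(1) = 3, F'(1) = 7, so t(1) = 1 - 3/7 = 4/7.
F(4/7) = 117/343, F'(4/7) = 247/49, so t(2) = (4/7) - (117/343)/(247/49) = 67/133.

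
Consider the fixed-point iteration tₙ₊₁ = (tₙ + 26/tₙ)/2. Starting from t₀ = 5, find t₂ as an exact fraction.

t₁ = (5 + 26/5)/2 = 51/10.
t₂ = (51/10 + 26/(51/10))/2 = 5201/1020.

5201/1020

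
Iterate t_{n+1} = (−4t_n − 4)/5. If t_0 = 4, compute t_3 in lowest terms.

−68/25

t_1 = (−4·4 − 4)/5 = −4.
t_2 = (−4·(−4) − 4)/5 = 12/5.
t_3 = (−4·(12/5) − 4)/5 = −68/25.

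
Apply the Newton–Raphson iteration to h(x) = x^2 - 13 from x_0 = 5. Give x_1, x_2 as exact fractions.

x_1 = 19/5, x_2 = 343/95

h'(x) = 2x.
h(5) = 12, h'(5) = 10, so x_1 = 5 - 12/10 = 19/5.
h(19/5) = 36/25, h'(19/5) = 38/5, so x_2 = (19/5) - (36/25)/(38/5) = 343/95.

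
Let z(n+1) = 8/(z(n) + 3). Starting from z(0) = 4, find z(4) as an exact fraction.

z(1) = 8/(4 + 3) = 8/7.
z(2) = 8/(8/7 + 3) = 56/29.
z(3) = 8/(56/29 + 3) = 232/143.
z(4) = 8/(232/143 + 3) = 1144/661.

1144/661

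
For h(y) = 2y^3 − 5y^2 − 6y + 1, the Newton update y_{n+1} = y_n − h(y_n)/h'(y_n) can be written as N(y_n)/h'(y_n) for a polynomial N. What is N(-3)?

−154

h'(y) = 6y^2 − 10y − 6.
N(y) = y·h'(y) − h(y) = y·(6y^2 − 10y − 6) − (2y^3 − 5y^2 − 6y + 1) = 4y^3 − 5y^2 − 1.
N(-3) = −154.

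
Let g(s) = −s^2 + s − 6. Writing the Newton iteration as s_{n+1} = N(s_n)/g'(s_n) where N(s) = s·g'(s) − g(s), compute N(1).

5

g'(s) = −2s + 1.
N(s) = s·g'(s) − g(s) = s·(−2s + 1) − (−s^2 + s − 6) = −s^2 + 6.
N(1) = 5.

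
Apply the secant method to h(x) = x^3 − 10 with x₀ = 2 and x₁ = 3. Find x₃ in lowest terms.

h(2) = −2, h(3) = 17. x₂ = 3 − 17·(3 − 2)/(17 − (−2)) = 40/19.
h(3) = 17, h(40/19) = −4590/6859. x₃ = (40/19) − (−4590/6859)·((40/19) − 3)/((−4590/6859) − 17) = 15250/7129.

15250/7129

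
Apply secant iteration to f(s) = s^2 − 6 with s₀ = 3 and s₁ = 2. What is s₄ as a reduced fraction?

218/89

f(3) = 3, f(2) = −2. s₂ = 2 − (−2)·(2 − 3)/((−2) − 3) = 12/5.
f(2) = −2, f(12/5) = −6/25. s₃ = (12/5) − (−6/25)·((12/5) − 2)/((−6/25) − (−2)) = 27/11.
f(12/5) = −6/25, f(27/11) = 3/121. s₄ = (27/11) − (3/121)·((27/11) − (12/5))/((3/121) − (−6/25)) = 218/89.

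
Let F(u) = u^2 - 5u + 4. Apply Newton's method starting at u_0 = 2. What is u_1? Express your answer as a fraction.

0

F'(u) = 2u - 5.
F(2) = -2, F'(2) = -1, so u_1 = 2 - (-2)/(-1) = 0.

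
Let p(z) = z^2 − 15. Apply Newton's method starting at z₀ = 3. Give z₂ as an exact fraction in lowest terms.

p'(z) = 2z.
p(3) = −6, p'(3) = 6, so z₁ = 3 − (−6)/6 = 4.
p(4) = 1, p'(4) = 8, so z₂ = 4 − 1/8 = 31/8.

31/8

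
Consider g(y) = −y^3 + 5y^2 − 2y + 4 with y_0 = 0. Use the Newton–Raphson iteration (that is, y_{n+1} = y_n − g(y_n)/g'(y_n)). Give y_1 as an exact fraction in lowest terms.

g'(y) = −3y^2 + 10y − 2.
g(0) = 4, g'(0) = −2, so y_1 = 0 − 4/(−2) = 2.

2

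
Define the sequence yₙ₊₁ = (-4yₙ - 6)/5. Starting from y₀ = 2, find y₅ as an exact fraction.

-4814/3125

y₁ = (-4·2 - 6)/5 = -14/5.
y₂ = (-4·(-14/5) - 6)/5 = 26/25.
y₃ = (-4·(26/25) - 6)/5 = -254/125.
y₄ = (-4·(-254/125) - 6)/5 = 266/625.
y₅ = (-4·(266/625) - 6)/5 = -4814/3125.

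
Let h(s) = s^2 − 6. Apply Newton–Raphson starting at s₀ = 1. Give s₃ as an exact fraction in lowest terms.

h'(s) = 2s.
h(1) = −5, h'(1) = 2, so s₁ = 1 − (−5)/2 = 7/2.
h(7/2) = 25/4, h'(7/2) = 7, so s₂ = (7/2) − (25/4)/7 = 73/28.
h(73/28) = 625/784, h'(73/28) = 73/14, so s₃ = (73/28) − (625/784)/(73/14) = 10033/4088.

10033/4088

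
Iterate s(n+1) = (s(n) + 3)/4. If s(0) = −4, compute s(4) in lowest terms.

s(1) = ((−4) + 3)/4 = −1/4.
s(2) = ((−1/4) + 3)/4 = 11/16.
s(3) = ((11/16) + 3)/4 = 59/64.
s(4) = ((59/64) + 3)/4 = 251/256.

251/256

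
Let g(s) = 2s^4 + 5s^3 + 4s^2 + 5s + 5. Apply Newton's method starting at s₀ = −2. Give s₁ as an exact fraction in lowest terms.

−9/5

g'(s) = 8s^3 + 15s^2 + 8s + 5.
g(−2) = 3, g'(−2) = −15, so s₁ = (−2) − 3/(−15) = −9/5.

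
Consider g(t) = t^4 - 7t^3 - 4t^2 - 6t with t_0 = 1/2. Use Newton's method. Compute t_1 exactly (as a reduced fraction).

41/236

g'(t) = 4t^3 - 21t^2 - 8t - 6.
g(1/2) = -77/16, g'(1/2) = -59/4, so t_1 = (1/2) - (-77/16)/(-59/4) = 41/236.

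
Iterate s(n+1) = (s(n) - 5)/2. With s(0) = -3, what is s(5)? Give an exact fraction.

s(1) = ((-3) - 5)/2 = -4.
s(2) = ((-4) - 5)/2 = -9/2.
s(3) = ((-9/2) - 5)/2 = -19/4.
s(4) = ((-19/4) - 5)/2 = -39/8.
s(5) = ((-39/8) - 5)/2 = -79/16.

-79/16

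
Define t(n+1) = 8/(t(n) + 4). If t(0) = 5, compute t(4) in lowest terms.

t(1) = 8/(5 + 4) = 8/9.
t(2) = 8/(8/9 + 4) = 18/11.
t(3) = 8/(18/11 + 4) = 44/31.
t(4) = 8/(44/31 + 4) = 31/21.

31/21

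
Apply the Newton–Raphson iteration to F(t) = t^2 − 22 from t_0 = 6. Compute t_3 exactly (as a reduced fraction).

5330977/1136568

F'(t) = 2t.
F(6) = 14, F'(6) = 12, so t_1 = 6 − 14/12 = 29/6.
F(29/6) = 49/36, F'(29/6) = 29/3, so t_2 = (29/6) − (49/36)/(29/3) = 1633/348.
F(1633/348) = 2401/121104, F'(1633/348) = 1633/174, so t_3 = (1633/348) − (2401/121104)/(1633/174) = 5330977/1136568.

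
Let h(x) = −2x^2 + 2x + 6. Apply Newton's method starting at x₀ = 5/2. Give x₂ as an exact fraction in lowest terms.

2137/928

h'(x) = −4x + 2.
h(5/2) = −3/2, h'(5/2) = −8, so x₁ = (5/2) − (−3/2)/(−8) = 37/16.
h(37/16) = −9/128, h'(37/16) = −29/4, so x₂ = (37/16) − (−9/128)/(−29/4) = 2137/928.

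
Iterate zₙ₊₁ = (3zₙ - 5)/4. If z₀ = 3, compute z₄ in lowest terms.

-79/32

z₁ = (3·3 - 5)/4 = 1.
z₂ = (3·1 - 5)/4 = -1/2.
z₃ = (3·(-1/2) - 5)/4 = -13/8.
z₄ = (3·(-13/8) - 5)/4 = -79/32.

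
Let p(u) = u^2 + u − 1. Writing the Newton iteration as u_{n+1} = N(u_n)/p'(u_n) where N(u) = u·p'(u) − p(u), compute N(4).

17

p'(u) = 2u + 1.
N(u) = u·p'(u) − p(u) = u·(2u + 1) − (u^2 + u − 1) = u^2 + 1.
N(4) = 17.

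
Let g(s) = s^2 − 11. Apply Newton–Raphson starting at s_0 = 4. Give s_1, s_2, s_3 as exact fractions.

g'(s) = 2s.
g(4) = 5, g'(4) = 8, so s_1 = 4 − 5/8 = 27/8.
g(27/8) = 25/64, g'(27/8) = 27/4, so s_2 = (27/8) − (25/64)/(27/4) = 1433/432.
g(1433/432) = 625/186624, g'(1433/432) = 1433/216, so s_3 = (1433/432) − (625/186624)/(1433/216) = 4106353/1238112.

s_1 = 27/8, s_2 = 1433/432, s_3 = 4106353/1238112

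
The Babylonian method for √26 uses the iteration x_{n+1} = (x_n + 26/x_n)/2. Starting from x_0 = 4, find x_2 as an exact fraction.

x_1 = (4 + 26/4)/2 = 21/4.
x_2 = (21/4 + 26/(21/4))/2 = 857/168.

857/168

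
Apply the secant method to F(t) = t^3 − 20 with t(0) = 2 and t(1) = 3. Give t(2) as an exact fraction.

F(2) = −12, F(3) = 7. t(2) = 3 − 7·(3 − 2)/(7 − (−12)) = 50/19.

50/19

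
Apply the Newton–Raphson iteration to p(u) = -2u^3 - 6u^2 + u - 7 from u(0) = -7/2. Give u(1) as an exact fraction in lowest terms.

p'(u) = -6u^2 - 12u + 1.
p(-7/2) = 7/4, p'(-7/2) = -61/2, so u(1) = (-7/2) - (7/4)/(-61/2) = -210/61.

-210/61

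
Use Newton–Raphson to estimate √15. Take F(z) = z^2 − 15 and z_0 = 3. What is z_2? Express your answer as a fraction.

F'(z) = 2z.
F(3) = −6, F'(3) = 6, so z_1 = 3 − (−6)/6 = 4.
F(4) = 1, F'(4) = 8, so z_2 = 4 − 1/8 = 31/8.

31/8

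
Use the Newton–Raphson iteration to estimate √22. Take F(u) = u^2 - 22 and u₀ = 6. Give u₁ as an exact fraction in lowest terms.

F'(u) = 2u.
F(6) = 14, F'(6) = 12, so u₁ = 6 - 14/12 = 29/6.

29/6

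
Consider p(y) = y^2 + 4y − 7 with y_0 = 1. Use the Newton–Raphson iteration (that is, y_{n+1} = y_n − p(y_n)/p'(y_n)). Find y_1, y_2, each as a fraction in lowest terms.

p'(y) = 2y + 4.
p(1) = −2, p'(1) = 6, so y_1 = 1 − (−2)/6 = 4/3.
p(4/3) = 1/9, p'(4/3) = 20/3, so y_2 = (4/3) − (1/9)/(20/3) = 79/60.

y_1 = 4/3, y_2 = 79/60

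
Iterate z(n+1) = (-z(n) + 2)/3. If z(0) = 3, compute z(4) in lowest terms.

43/81

z(1) = (-3 + 2)/3 = -1/3.
z(2) = (-(-1/3) + 2)/3 = 7/9.
z(3) = (-(7/9) + 2)/3 = 11/27.
z(4) = (-(11/27) + 2)/3 = 43/81.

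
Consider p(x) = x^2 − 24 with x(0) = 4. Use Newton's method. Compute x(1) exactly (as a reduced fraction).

p'(x) = 2x.
p(4) = −8, p'(4) = 8, so x(1) = 4 − (−8)/8 = 5.

5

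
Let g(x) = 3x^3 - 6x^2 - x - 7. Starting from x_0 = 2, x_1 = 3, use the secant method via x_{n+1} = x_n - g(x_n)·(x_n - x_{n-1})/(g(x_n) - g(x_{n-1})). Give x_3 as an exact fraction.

g(2) = -9, g(3) = 17. x_2 = 3 - 17·(3 - 2)/(17 - (-9)) = 61/26.
g(3) = 17, g(61/26) = -63801/17576. x_3 = (61/26) - (-63801/17576)·((61/26) - 3)/((-63801/17576) - 17) = 52495/21329.

52495/21329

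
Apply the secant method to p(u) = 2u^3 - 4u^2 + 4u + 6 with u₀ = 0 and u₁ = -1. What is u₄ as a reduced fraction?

-3553239/4768589

p(0) = 6, p(-1) = -4. u₂ = (-1) - (-4)·((-1) - 0)/((-4) - 6) = -3/5.
p(-1) = -4, p(-3/5) = 216/125. u₃ = (-3/5) - (216/125)·((-3/5) - (-1))/((216/125) - (-4)) = -129/179.
p(-3/5) = 216/125, p(-129/179) = 1670544/5735339. u₄ = (-129/179) - (1670544/5735339)·((-129/179) - (-3/5))/((1670544/5735339) - (216/125)) = -3553239/4768589.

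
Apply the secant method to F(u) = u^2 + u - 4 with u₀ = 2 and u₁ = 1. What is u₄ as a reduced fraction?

F(2) = 2, F(1) = -2. u₂ = 1 - (-2)·(1 - 2)/((-2) - 2) = 3/2.
F(1) = -2, F(3/2) = -1/4. u₃ = (3/2) - (-1/4)·((3/2) - 1)/((-1/4) - (-2)) = 11/7.
F(3/2) = -1/4, F(11/7) = 2/49. u₄ = (11/7) - (2/49)·((11/7) - (3/2))/((2/49) - (-1/4)) = 89/57.

89/57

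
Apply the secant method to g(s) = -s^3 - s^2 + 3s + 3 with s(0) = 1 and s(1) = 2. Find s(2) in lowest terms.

11/7

g(1) = 4, g(2) = -3. s(2) = 2 - (-3)·(2 - 1)/((-3) - 4) = 11/7.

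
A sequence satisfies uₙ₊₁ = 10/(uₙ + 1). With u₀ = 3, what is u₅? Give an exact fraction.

970/367

u₁ = 10/(3 + 1) = 5/2.
u₂ = 10/(5/2 + 1) = 20/7.
u₃ = 10/(20/7 + 1) = 70/27.
u₄ = 10/(70/27 + 1) = 270/97.
u₅ = 10/(270/97 + 1) = 970/367.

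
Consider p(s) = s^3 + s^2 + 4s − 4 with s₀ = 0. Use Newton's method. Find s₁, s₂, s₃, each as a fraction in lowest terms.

p'(s) = 3s^2 + 2s + 4.
p(0) = −4, p'(0) = 4, so s₁ = 0 − (−4)/4 = 1.
p(1) = 2, p'(1) = 9, so s₂ = 1 − 2/9 = 7/9.
p(7/9) = 136/729, p'(7/9) = 199/27, so s₃ = (7/9) − (136/729)/(199/27) = 4043/5373.

s₁ = 1, s₂ = 7/9, s₃ = 4043/5373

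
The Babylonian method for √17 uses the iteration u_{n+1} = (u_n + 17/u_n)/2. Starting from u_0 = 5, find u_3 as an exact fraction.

u_1 = (5 + 17/5)/2 = 21/5.
u_2 = (21/5 + 17/(21/5))/2 = 433/105.
u_3 = (433/105 + 17/(433/105))/2 = 187457/45465.

187457/45465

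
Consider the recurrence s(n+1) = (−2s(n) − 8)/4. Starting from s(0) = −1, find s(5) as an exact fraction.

−43/32

s(1) = (−2·(−1) − 8)/4 = −3/2.
s(2) = (−2·(−3/2) − 8)/4 = −5/4.
s(3) = (−2·(−5/4) − 8)/4 = −11/8.
s(4) = (−2·(−11/8) − 8)/4 = −21/16.
s(5) = (−2·(−21/16) − 8)/4 = −43/32.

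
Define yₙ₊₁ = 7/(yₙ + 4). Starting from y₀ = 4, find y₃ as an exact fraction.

273/212

y₁ = 7/(4 + 4) = 7/8.
y₂ = 7/(7/8 + 4) = 56/39.
y₃ = 7/(56/39 + 4) = 273/212.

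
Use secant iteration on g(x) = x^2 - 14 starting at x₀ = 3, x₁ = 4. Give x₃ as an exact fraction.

101/27

g(3) = -5, g(4) = 2. x₂ = 4 - 2·(4 - 3)/(2 - (-5)) = 26/7.
g(4) = 2, g(26/7) = -10/49. x₃ = (26/7) - (-10/49)·((26/7) - 4)/((-10/49) - 2) = 101/27.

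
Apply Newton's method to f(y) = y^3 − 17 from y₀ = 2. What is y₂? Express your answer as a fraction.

625/242

f'(y) = 3y^2.
f(2) = −9, f'(2) = 12, so y₁ = 2 − (−9)/12 = 11/4.
f(11/4) = 243/64, f'(11/4) = 363/16, so y₂ = (11/4) − (243/64)/(363/16) = 625/242.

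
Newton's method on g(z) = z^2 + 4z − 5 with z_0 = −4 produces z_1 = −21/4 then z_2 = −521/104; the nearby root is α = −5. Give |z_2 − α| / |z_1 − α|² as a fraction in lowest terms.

z_1 − α = −21/4 − (−5) = −21/4 + 5 = −1/4, so |z_1 − α| = 1/4.
z_2 − α = −521/104 − (−5) = −521/104 + 5 = −1/104, so |z_2 − α| = 1/104.
|z_1 − α|² = 1/16.
Ratio = (1/104) / (1/16) = 2/13.

2/13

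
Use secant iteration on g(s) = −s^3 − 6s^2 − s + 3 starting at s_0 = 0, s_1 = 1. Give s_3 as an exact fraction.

g(0) = 3, g(1) = −5. s_2 = 1 − (−5)·(1 − 0)/((−5) − 3) = 3/8.
g(1) = −5, g(3/8) = 885/512. s_3 = (3/8) − (885/512)·((3/8) − 1)/((885/512) − (−5)) = 369/689.

369/689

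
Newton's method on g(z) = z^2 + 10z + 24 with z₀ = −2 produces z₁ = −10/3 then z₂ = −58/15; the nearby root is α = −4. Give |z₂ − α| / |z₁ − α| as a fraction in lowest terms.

1/5

z₁ − α = −10/3 − (−4) = −10/3 + 4 = 2/3, so |z₁ − α| = 2/3.
z₂ − α = −58/15 − (−4) = −58/15 + 4 = 2/15, so |z₂ − α| = 2/15.
Ratio = (2/15) / (2/3) = 1/5.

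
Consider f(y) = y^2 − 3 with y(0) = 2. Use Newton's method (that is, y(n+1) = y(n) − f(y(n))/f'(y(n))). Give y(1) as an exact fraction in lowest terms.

f'(y) = 2y.
f(2) = 1, f'(2) = 4, so y(1) = 2 − 1/4 = 7/4.

7/4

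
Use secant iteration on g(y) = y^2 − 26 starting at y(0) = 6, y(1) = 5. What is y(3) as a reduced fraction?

g(6) = 10, g(5) = −1. y(2) = 5 − (−1)·(5 − 6)/((−1) − 10) = 56/11.
g(5) = −1, g(56/11) = −10/121. y(3) = (56/11) − (−10/121)·((56/11) − 5)/((−10/121) − (−1)) = 566/111.

566/111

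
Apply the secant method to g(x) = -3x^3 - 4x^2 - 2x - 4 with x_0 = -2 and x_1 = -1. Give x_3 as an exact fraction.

g(-2) = 8, g(-1) = -3. x_2 = (-1) - (-3)·((-1) - (-2))/((-3) - 8) = -14/11.
g(-1) = -3, g(-14/11) = -2328/1331. x_3 = (-14/11) - (-2328/1331)·((-14/11) - (-1))/((-2328/1331) - (-3)) = -306/185.

-306/185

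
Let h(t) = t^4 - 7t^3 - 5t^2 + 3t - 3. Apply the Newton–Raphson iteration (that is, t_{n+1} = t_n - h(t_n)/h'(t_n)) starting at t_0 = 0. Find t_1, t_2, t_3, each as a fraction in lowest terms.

h'(t) = 4t^3 - 21t^2 - 10t + 3.
h(0) = -3, h'(0) = 3, so t_1 = 0 - (-3)/3 = 1.
h(1) = -11, h'(1) = -24, so t_2 = 1 - (-11)/(-24) = 13/24.
h(13/24) = -1283447/331776, h'(13/24) = -27449/3456, so t_3 = (13/24) - (-1283447/331776)/(-27449/3456) = 47967/878368.

t_1 = 1, t_2 = 13/24, t_3 = 47967/878368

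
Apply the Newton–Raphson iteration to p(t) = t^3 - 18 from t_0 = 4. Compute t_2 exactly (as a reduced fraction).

513433/191844

p'(t) = 3t^2.
p(4) = 46, p'(4) = 48, so t_1 = 4 - 46/48 = 73/24.
p(73/24) = 140185/13824, p'(73/24) = 5329/192, so t_2 = (73/24) - (140185/13824)/(5329/192) = 513433/191844.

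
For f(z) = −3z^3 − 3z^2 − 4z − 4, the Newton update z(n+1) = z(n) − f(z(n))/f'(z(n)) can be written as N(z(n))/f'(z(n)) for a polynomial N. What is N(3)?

−185

f'(z) = −9z^2 − 6z − 4.
N(z) = z·f'(z) − f(z) = z·(−9z^2 − 6z − 4) − (−3z^3 − 3z^2 − 4z − 4) = −6z^3 − 3z^2 + 4.
N(3) = −185.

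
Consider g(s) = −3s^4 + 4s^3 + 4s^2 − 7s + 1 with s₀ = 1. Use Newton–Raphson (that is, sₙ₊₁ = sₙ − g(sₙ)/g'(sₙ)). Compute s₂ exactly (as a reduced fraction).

g'(s) = −12s^3 + 12s^2 + 8s − 7.
g(1) = −1, g'(1) = 1, so s₁ = 1 − (−1)/1 = 2.
g(2) = −13, g'(2) = −39, so s₂ = 2 − (−13)/(−39) = 5/3.

5/3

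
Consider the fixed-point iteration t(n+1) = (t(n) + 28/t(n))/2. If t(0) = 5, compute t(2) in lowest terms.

5609/1060

t(1) = (5 + 28/5)/2 = 53/10.
t(2) = (53/10 + 28/(53/10))/2 = 5609/1060.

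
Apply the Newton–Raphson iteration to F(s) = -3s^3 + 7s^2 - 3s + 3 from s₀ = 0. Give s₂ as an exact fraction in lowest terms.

-1

F'(s) = -9s^2 + 14s - 3.
F(0) = 3, F'(0) = -3, so s₁ = 0 - 3/(-3) = 1.
F(1) = 4, F'(1) = 2, so s₂ = 1 - 4/2 = -1.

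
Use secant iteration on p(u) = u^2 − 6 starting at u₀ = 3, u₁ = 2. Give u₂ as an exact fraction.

12/5

p(3) = 3, p(2) = −2. u₂ = 2 − (−2)·(2 − 3)/((−2) − 3) = 12/5.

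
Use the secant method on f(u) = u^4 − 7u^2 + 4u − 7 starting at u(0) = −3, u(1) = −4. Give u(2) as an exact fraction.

−367/122

f(−3) = −1, f(−4) = 121. u(2) = (−4) − 121·((−4) − (−3))/(121 − (−1)) = −367/122.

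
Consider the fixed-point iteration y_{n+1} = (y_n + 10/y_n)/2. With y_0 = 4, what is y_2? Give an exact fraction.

329/104

y_1 = (4 + 10/4)/2 = 13/4.
y_2 = (13/4 + 10/(13/4))/2 = 329/104.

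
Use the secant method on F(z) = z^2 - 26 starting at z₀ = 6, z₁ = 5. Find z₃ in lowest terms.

F(6) = 10, F(5) = -1. z₂ = 5 - (-1)·(5 - 6)/((-1) - 10) = 56/11.
F(5) = -1, F(56/11) = -10/121. z₃ = (56/11) - (-10/121)·((56/11) - 5)/((-10/121) - (-1)) = 566/111.

566/111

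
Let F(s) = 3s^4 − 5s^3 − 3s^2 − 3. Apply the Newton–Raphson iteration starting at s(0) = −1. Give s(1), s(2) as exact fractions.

s(1) = −19/21, s(2) = −906373/1020243

F'(s) = 12s^3 − 15s^2 − 6s.
F(−1) = 2, F'(−1) = −21, so s(1) = (−1) − 2/(−21) = −19/21.
F(−19/21) = 1856/7203, F'(−19/21) = −48583/3087, so s(2) = (−19/21) − (1856/7203)/(−48583/3087) = −906373/1020243.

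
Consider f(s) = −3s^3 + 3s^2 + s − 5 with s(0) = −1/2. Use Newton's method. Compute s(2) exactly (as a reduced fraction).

−164497/143599

f'(s) = −9s^2 + 6s + 1.
f(−1/2) = −35/8, f'(−1/2) = −17/4, so s(1) = (−1/2) − (−35/8)/(−17/4) = −26/17.
f(−26/17) = 55125/4913, f'(−26/17) = −8447/289, so s(2) = (−26/17) − (55125/4913)/(−8447/289) = −164497/143599.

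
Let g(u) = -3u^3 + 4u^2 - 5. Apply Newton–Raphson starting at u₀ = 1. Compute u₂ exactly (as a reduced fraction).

-29/15

g'(u) = -9u^2 + 8u.
g(1) = -4, g'(1) = -1, so u₁ = 1 - (-4)/(-1) = -3.
g(-3) = 112, g'(-3) = -105, so u₂ = (-3) - 112/(-105) = -29/15.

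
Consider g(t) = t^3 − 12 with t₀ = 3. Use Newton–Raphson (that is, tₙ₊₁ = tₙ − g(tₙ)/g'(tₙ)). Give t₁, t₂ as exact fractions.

g'(t) = 3t^2.
g(3) = 15, g'(3) = 27, so t₁ = 3 − 15/27 = 22/9.
g(22/9) = 1900/729, g'(22/9) = 484/27, so t₂ = (22/9) − (1900/729)/(484/27) = 7511/3267.

t₁ = 22/9, t₂ = 7511/3267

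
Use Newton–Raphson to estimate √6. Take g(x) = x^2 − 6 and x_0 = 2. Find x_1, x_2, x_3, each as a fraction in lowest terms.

x_1 = 5/2, x_2 = 49/20, x_3 = 4801/1960

g'(x) = 2x.
g(2) = −2, g'(2) = 4, so x_1 = 2 − (−2)/4 = 5/2.
g(5/2) = 1/4, g'(5/2) = 5, so x_2 = (5/2) − (1/4)/5 = 49/20.
g(49/20) = 1/400, g'(49/20) = 49/10, so x_3 = (49/20) − (1/400)/(49/10) = 4801/1960.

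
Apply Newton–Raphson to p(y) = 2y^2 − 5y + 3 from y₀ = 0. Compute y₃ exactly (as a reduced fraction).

p'(y) = 4y − 5.
p(0) = 3, p'(0) = −5, so y₁ = 0 − 3/(−5) = 3/5.
p(3/5) = 18/25, p'(3/5) = −13/5, so y₂ = (3/5) − (18/25)/(−13/5) = 57/65.
p(57/65) = 648/4225, p'(57/65) = −97/65, so y₃ = (57/65) − (648/4225)/(−97/65) = 6177/6305.

6177/6305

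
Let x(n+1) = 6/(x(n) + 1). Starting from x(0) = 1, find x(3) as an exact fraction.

12/5

x(1) = 6/(1 + 1) = 3.
x(2) = 6/(3 + 1) = 3/2.
x(3) = 6/(3/2 + 1) = 12/5.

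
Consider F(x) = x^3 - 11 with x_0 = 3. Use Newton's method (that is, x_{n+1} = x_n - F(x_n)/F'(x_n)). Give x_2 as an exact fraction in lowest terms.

765763/342225

F'(x) = 3x^2.
F(3) = 16, F'(3) = 27, so x_1 = 3 - 16/27 = 65/27.
F(65/27) = 58112/19683, F'(65/27) = 4225/243, so x_2 = (65/27) - (58112/19683)/(4225/243) = 765763/342225.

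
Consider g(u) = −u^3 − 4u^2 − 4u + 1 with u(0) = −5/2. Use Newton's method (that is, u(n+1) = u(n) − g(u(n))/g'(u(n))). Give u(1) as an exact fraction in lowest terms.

g'(u) = −3u^2 − 8u − 4.
g(−5/2) = 13/8, g'(−5/2) = −11/4, so u(1) = (−5/2) − (13/8)/(−11/4) = −21/11.

−21/11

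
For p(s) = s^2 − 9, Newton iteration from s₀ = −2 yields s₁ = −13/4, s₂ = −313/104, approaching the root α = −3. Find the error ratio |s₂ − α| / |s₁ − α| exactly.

s₁ − α = −13/4 − (−3) = −13/4 + 3 = −1/4, so |s₁ − α| = 1/4.
s₂ − α = −313/104 − (−3) = −313/104 + 3 = −1/104, so |s₂ − α| = 1/104.
Ratio = (1/104) / (1/4) = 1/26.

1/26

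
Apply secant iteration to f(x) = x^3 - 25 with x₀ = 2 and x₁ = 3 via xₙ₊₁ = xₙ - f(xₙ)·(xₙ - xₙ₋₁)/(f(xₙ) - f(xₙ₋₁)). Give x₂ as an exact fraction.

f(2) = -17, f(3) = 2. x₂ = 3 - 2·(3 - 2)/(2 - (-17)) = 55/19.

55/19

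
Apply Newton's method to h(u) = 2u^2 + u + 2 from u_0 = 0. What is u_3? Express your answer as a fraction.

h'(u) = 4u + 1.
h(0) = 2, h'(0) = 1, so u_1 = 0 − 2/1 = −2.
h(−2) = 8, h'(−2) = −7, so u_2 = (−2) − 8/(−7) = −6/7.
h(−6/7) = 128/49, h'(−6/7) = −17/7, so u_3 = (−6/7) − (128/49)/(−17/7) = 26/119.

26/119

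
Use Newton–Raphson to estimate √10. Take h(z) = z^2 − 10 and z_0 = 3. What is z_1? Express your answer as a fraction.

19/6

h'(z) = 2z.
h(3) = −1, h'(3) = 6, so z_1 = 3 − (−1)/6 = 19/6.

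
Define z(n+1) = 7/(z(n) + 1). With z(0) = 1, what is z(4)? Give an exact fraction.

z(1) = 7/(1 + 1) = 7/2.
z(2) = 7/(7/2 + 1) = 14/9.
z(3) = 7/(14/9 + 1) = 63/23.
z(4) = 7/(63/23 + 1) = 161/86.

161/86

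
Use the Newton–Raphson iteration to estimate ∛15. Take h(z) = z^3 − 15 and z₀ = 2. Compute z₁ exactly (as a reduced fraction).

h'(z) = 3z^2.
h(2) = −7, h'(2) = 12, so z₁ = 2 − (−7)/12 = 31/12.

31/12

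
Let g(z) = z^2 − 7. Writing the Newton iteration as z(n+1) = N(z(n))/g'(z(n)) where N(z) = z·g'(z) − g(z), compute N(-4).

23

g'(z) = 2z.
N(z) = z·g'(z) − g(z) = z·(2z) − (z^2 − 7) = z^2 + 7.
N(-4) = 23.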